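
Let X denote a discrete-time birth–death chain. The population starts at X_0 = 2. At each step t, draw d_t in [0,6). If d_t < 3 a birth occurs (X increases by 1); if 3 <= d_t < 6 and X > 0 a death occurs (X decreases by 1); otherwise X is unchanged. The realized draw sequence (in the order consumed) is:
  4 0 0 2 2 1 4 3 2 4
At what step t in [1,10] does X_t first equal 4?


4

t=0: X=2, d=4 → death, X_1=1
t=1: X=1, d=0 → birth, X_2=2
t=2: X=2, d=0 → birth, X_3=3
t=3: X=3, d=2 → birth, X_4=4
t=4: X=4, d=2 → birth, X_5=5
t=5: X=5, d=1 → birth, X_6=6
t=6: X=6, d=4 → death, X_7=5
t=7: X=5, d=3 → death, X_8=4
t=8: X=4, d=2 → birth, X_9=5
t=9: X=5, d=4 → death, X_10=4


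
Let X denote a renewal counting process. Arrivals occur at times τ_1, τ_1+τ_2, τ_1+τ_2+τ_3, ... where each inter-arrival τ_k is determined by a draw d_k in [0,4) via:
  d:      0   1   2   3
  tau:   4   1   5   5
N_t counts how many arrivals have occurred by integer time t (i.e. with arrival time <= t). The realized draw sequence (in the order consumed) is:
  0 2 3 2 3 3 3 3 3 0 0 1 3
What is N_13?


draw d_1=0: τ_1=4, arrival time A_1=4
draw d_2=2: τ_2=5, arrival time A_2=9
draw d_3=3: τ_3=5, arrival time A_3=14
draw d_4=2: τ_4=5, arrival time A_4=19
draw d_5=3: τ_5=5, arrival time A_5=24
draw d_6=3: τ_6=5, arrival time A_6=29
draw d_7=3: τ_7=5, arrival time A_7=34
draw d_8=3: τ_8=5, arrival time A_8=39
draw d_9=3: τ_9=5, arrival time A_9=44
draw d_10=0: τ_10=4, arrival time A_10=48
draw d_11=0: τ_11=4, arrival time A_11=52
draw d_12=1: τ_12=1, arrival time A_12=53
draw d_13=3: τ_13=5, arrival time A_13=58
N_t over t=0..13: 0:0 1:0 2:0 3:0 4:1 5:1 6:1 7:1 8:1 9:2 10:2 11:2 12:2 13:2

2


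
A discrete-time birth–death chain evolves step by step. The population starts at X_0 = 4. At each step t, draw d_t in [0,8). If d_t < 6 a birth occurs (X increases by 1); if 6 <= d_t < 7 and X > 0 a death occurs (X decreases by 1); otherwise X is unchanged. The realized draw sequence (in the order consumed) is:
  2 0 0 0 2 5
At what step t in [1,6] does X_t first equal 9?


t=0: X=4, d=2 → birth, X_1=5
t=1: X=5, d=0 → birth, X_2=6
t=2: X=6, d=0 → birth, X_3=7
t=3: X=7, d=0 → birth, X_4=8
t=4: X=8, d=2 → birth, X_5=9
t=5: X=9, d=5 → birth, X_6=10

5


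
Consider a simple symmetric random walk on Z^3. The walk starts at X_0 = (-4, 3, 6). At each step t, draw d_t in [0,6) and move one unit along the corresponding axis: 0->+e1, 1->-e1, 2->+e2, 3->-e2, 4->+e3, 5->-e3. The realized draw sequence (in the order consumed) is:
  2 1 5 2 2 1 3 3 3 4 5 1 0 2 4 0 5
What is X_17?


t=0: X=(-4, 3, 6), d=2 → +e2, X_1=(-4, 4, 6)
t=1: X=(-4, 4, 6), d=1 → -e1, X_2=(-5, 4, 6)
t=2: X=(-5, 4, 6), d=5 → -e3, X_3=(-5, 4, 5)
t=3: X=(-5, 4, 5), d=2 → +e2, X_4=(-5, 5, 5)
t=4: X=(-5, 5, 5), d=2 → +e2, X_5=(-5, 6, 5)
t=5: X=(-5, 6, 5), d=1 → -e1, X_6=(-6, 6, 5)
t=6: X=(-6, 6, 5), d=3 → -e2, X_7=(-6, 5, 5)
t=7: X=(-6, 5, 5), d=3 → -e2, X_8=(-6, 4, 5)
t=8: X=(-6, 4, 5), d=3 → -e2, X_9=(-6, 3, 5)
t=9: X=(-6, 3, 5), d=4 → +e3, X_10=(-6, 3, 6)
t=10: X=(-6, 3, 6), d=5 → -e3, X_11=(-6, 3, 5)
t=11: X=(-6, 3, 5), d=1 → -e1, X_12=(-7, 3, 5)
t=12: X=(-7, 3, 5), d=0 → +e1, X_13=(-6, 3, 5)
t=13: X=(-6, 3, 5), d=2 → +e2, X_14=(-6, 4, 5)
t=14: X=(-6, 4, 5), d=4 → +e3, X_15=(-6, 4, 6)
t=15: X=(-6, 4, 6), d=0 → +e1, X_16=(-5, 4, 6)
t=16: X=(-5, 4, 6), d=5 → -e3, X_17=(-5, 4, 5)

(-5, 4, 5)


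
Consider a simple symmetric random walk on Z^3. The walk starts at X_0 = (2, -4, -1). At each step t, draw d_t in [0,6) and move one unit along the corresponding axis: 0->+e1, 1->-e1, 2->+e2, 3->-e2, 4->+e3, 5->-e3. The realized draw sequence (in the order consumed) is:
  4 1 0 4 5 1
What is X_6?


(1, -4, 0)

t=0: X=(2, -4, -1), d=4 → +e3, X_1=(2, -4, 0)
t=1: X=(2, -4, 0), d=1 → -e1, X_2=(1, -4, 0)
t=2: X=(1, -4, 0), d=0 → +e1, X_3=(2, -4, 0)
t=3: X=(2, -4, 0), d=4 → +e3, X_4=(2, -4, 1)
t=4: X=(2, -4, 1), d=5 → -e3, X_5=(2, -4, 0)
t=5: X=(2, -4, 0), d=1 → -e1, X_6=(1, -4, 0)


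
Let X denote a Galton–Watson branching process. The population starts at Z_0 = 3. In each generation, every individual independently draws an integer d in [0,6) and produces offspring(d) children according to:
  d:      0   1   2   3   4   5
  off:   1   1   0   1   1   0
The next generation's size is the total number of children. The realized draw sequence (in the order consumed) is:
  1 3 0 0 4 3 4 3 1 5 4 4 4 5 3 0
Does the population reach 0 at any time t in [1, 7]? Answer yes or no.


gen 0: Z_0=3, draws=[1, 3, 0], offspring=[1, 1, 1], Z_1=3
gen 1: Z_1=3, draws=[0, 4, 3], offspring=[1, 1, 1], Z_2=3
gen 2: Z_2=3, draws=[4, 3, 1], offspring=[1, 1, 1], Z_3=3
gen 3: Z_3=3, draws=[5, 4, 4], offspring=[0, 1, 1], Z_4=2
gen 4: Z_4=2, draws=[4, 5], offspring=[1, 0], Z_5=1
gen 5: Z_5=1, draws=[3], offspring=[1], Z_6=1
gen 6: Z_6=1, draws=[0], offspring=[1], Z_7=1

no


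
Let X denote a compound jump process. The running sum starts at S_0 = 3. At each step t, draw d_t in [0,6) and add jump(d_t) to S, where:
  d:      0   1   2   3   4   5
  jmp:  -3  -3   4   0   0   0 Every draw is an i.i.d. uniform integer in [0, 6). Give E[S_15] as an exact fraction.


Outcome values over d=0..5: [-3, -3, 4, 0, 0, 0]
Σy = -2, Σy² = 34, M = 6
μ = -2/6 = -1/3,  σ² = 34/6 − (-1/3)² = 50/9
E[S_15] = 3 + 15·(-1/3) = -2

-2


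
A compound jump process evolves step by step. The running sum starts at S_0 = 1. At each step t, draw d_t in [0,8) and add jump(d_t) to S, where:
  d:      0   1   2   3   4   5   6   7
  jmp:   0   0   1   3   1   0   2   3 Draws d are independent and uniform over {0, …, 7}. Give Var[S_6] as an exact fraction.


Outcome values over d=0..7: [0, 0, 1, 3, 1, 0, 2, 3]
Σy = 10, Σy² = 24, M = 8
μ = 10/8 = 5/4,  σ² = 24/8 − (5/4)² = 23/16
Independent increments: Var[S_6] = 6·σ² = 6·(23/16) = 69/8

69/8


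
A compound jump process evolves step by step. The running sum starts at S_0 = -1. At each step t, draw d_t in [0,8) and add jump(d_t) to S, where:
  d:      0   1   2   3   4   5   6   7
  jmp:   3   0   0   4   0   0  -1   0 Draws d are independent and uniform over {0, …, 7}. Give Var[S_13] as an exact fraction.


559/16

Outcome values over d=0..7: [3, 0, 0, 4, 0, 0, -1, 0]
Σy = 6, Σy² = 26, M = 8
μ = 6/8 = 3/4,  σ² = 26/8 − (3/4)² = 43/16
Independent increments: Var[S_13] = 13·σ² = 13·(43/16) = 559/16


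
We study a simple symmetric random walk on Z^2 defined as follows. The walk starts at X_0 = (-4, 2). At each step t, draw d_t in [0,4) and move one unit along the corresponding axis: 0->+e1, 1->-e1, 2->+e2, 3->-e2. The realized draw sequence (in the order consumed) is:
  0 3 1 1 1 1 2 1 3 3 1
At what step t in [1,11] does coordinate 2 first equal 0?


t=0: X=(-4, 2), d=0 → +e1, X_1=(-3, 2)
t=1: X=(-3, 2), d=3 → -e2, X_2=(-3, 1)
t=2: X=(-3, 1), d=1 → -e1, X_3=(-4, 1)
t=3: X=(-4, 1), d=1 → -e1, X_4=(-5, 1)
t=4: X=(-5, 1), d=1 → -e1, X_5=(-6, 1)
t=5: X=(-6, 1), d=1 → -e1, X_6=(-7, 1)
t=6: X=(-7, 1), d=2 → +e2, X_7=(-7, 2)
t=7: X=(-7, 2), d=1 → -e1, X_8=(-8, 2)
t=8: X=(-8, 2), d=3 → -e2, X_9=(-8, 1)
t=9: X=(-8, 1), d=3 → -e2, X_10=(-8, 0)
t=10: X=(-8, 0), d=1 → -e1, X_11=(-9, 0)

10


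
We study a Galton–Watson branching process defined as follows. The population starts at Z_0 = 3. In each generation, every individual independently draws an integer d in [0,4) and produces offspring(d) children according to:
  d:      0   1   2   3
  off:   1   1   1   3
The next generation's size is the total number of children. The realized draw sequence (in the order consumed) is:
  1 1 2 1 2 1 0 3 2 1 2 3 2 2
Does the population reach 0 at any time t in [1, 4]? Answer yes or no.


gen 0: Z_0=3, draws=[1, 1, 2], offspring=[1, 1, 1], Z_1=3
gen 1: Z_1=3, draws=[1, 2, 1], offspring=[1, 1, 1], Z_2=3
gen 2: Z_2=3, draws=[0, 3, 2], offspring=[1, 3, 1], Z_3=5
gen 3: Z_3=5, draws=[1, 2, 3, 2, 2], offspring=[1, 1, 3, 1, 1], Z_4=7

no


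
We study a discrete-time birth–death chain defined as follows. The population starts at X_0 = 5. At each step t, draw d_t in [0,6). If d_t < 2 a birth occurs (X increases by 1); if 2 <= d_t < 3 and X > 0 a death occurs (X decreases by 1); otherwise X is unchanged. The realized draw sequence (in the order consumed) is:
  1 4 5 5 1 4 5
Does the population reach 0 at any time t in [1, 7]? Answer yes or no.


no

t=0: X=5, d=1 → birth, X_1=6
t=1: X=6, d=4 → hold, X_2=6
t=2: X=6, d=5 → hold, X_3=6
t=3: X=6, d=5 → hold, X_4=6
t=4: X=6, d=1 → birth, X_5=7
t=5: X=7, d=4 → hold, X_6=7
t=6: X=7, d=5 → hold, X_7=7


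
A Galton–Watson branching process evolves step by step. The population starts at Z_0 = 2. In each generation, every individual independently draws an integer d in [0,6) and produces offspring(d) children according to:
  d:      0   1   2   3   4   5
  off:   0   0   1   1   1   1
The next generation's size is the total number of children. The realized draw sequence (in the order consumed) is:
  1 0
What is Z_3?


0

gen 0: Z_0=2, draws=[1, 0], offspring=[0, 0], Z_1=0
gen 1: Z_1=0, draws=[], offspring=[], Z_2=0
gen 2: Z_2=0, draws=[], offspring=[], Z_3=0


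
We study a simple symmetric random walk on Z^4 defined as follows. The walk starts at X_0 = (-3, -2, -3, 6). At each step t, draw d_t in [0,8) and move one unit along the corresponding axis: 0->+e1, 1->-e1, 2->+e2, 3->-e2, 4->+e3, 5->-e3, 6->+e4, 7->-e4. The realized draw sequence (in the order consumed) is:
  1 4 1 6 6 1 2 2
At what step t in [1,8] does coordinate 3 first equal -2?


2

t=0: X=(-3, -2, -3, 6), d=1 → -e1, X_1=(-4, -2, -3, 6)
t=1: X=(-4, -2, -3, 6), d=4 → +e3, X_2=(-4, -2, -2, 6)
t=2: X=(-4, -2, -2, 6), d=1 → -e1, X_3=(-5, -2, -2, 6)
t=3: X=(-5, -2, -2, 6), d=6 → +e4, X_4=(-5, -2, -2, 7)
t=4: X=(-5, -2, -2, 7), d=6 → +e4, X_5=(-5, -2, -2, 8)
t=5: X=(-5, -2, -2, 8), d=1 → -e1, X_6=(-6, -2, -2, 8)
t=6: X=(-6, -2, -2, 8), d=2 → +e2, X_7=(-6, -1, -2, 8)
t=7: X=(-6, -1, -2, 8), d=2 → +e2, X_8=(-6, 0, -2, 8)


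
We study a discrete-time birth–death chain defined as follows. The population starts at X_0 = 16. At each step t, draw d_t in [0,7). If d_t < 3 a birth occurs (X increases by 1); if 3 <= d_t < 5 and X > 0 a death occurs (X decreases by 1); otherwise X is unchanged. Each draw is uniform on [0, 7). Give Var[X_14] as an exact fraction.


X can drop by at most 1 per step and X_0 = 16 > T = 14, so X_t >= 16 − t >= 2 > 0 for every t <= 14: the floor at 0 (the 'and X > 0' condition) never binds. Hence X_14 = X_0 + Σ_{t<14} Y_t with i.i.d. increments Y_t = y(d_t) ∈ {+1, −1, 0}.
Outcome values over d=0..6: [1, 1, 1, -1, -1, 0, 0]
Σy = 1, Σy² = 5, M = 7
μ = 1/7 = 1/7,  σ² = 5/7 − (1/7)² = 34/49
Independent increments: Var[X_14] = 14·σ² = 14·(34/49) = 68/7

68/7


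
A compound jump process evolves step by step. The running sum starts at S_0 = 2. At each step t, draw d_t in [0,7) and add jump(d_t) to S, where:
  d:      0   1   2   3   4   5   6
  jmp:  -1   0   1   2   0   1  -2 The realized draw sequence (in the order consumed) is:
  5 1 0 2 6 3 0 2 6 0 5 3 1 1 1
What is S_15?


3

t=0: S=2, d=5, jump=1, S_1=3
t=1: S=3, d=1, jump=0, S_2=3
t=2: S=3, d=0, jump=-1, S_3=2
t=3: S=2, d=2, jump=1, S_4=3
t=4: S=3, d=6, jump=-2, S_5=1
t=5: S=1, d=3, jump=2, S_6=3
t=6: S=3, d=0, jump=-1, S_7=2
t=7: S=2, d=2, jump=1, S_8=3
t=8: S=3, d=6, jump=-2, S_9=1
t=9: S=1, d=0, jump=-1, S_10=0
t=10: S=0, d=5, jump=1, S_11=1
t=11: S=1, d=3, jump=2, S_12=3
t=12: S=3, d=1, jump=0, S_13=3
t=13: S=3, d=1, jump=0, S_14=3
t=14: S=3, d=1, jump=0, S_15=3


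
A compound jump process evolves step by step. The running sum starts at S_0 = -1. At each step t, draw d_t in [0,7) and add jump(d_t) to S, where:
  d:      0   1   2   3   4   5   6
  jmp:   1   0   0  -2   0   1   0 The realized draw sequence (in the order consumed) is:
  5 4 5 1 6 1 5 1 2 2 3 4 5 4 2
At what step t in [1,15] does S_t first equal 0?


1

t=0: S=-1, d=5, jump=1, S_1=0
t=1: S=0, d=4, jump=0, S_2=0
t=2: S=0, d=5, jump=1, S_3=1
t=3: S=1, d=1, jump=0, S_4=1
t=4: S=1, d=6, jump=0, S_5=1
t=5: S=1, d=1, jump=0, S_6=1
t=6: S=1, d=5, jump=1, S_7=2
t=7: S=2, d=1, jump=0, S_8=2
t=8: S=2, d=2, jump=0, S_9=2
t=9: S=2, d=2, jump=0, S_10=2
t=10: S=2, d=3, jump=-2, S_11=0
t=11: S=0, d=4, jump=0, S_12=0
t=12: S=0, d=5, jump=1, S_13=1
t=13: S=1, d=4, jump=0, S_14=1
t=14: S=1, d=2, jump=0, S_15=1


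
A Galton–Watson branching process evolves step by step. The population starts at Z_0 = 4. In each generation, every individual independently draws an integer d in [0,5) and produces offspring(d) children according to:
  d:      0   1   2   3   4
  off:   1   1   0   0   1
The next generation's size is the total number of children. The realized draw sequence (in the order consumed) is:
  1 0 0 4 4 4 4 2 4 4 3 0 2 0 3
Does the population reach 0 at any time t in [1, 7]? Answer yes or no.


gen 0: Z_0=4, draws=[1, 0, 0, 4], offspring=[1, 1, 1, 1], Z_1=4
gen 1: Z_1=4, draws=[4, 4, 4, 2], offspring=[1, 1, 1, 0], Z_2=3
gen 2: Z_2=3, draws=[4, 4, 3], offspring=[1, 1, 0], Z_3=2
gen 3: Z_3=2, draws=[0, 2], offspring=[1, 0], Z_4=1
gen 4: Z_4=1, draws=[0], offspring=[1], Z_5=1
gen 5: Z_5=1, draws=[3], offspring=[0], Z_6=0
gen 6: Z_6=0, draws=[], offspring=[], Z_7=0

yes


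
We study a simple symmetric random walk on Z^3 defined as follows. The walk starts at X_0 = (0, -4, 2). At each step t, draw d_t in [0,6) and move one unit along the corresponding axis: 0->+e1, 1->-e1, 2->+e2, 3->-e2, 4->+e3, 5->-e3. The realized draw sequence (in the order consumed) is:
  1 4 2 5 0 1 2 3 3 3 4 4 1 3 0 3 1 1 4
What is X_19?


t=0: X=(0, -4, 2), d=1 → -e1, X_1=(-1, -4, 2)
t=1: X=(-1, -4, 2), d=4 → +e3, X_2=(-1, -4, 3)
t=2: X=(-1, -4, 3), d=2 → +e2, X_3=(-1, -3, 3)
t=3: X=(-1, -3, 3), d=5 → -e3, X_4=(-1, -3, 2)
t=4: X=(-1, -3, 2), d=0 → +e1, X_5=(0, -3, 2)
t=5: X=(0, -3, 2), d=1 → -e1, X_6=(-1, -3, 2)
t=6: X=(-1, -3, 2), d=2 → +e2, X_7=(-1, -2, 2)
t=7: X=(-1, -2, 2), d=3 → -e2, X_8=(-1, -3, 2)
t=8: X=(-1, -3, 2), d=3 → -e2, X_9=(-1, -4, 2)
t=9: X=(-1, -4, 2), d=3 → -e2, X_10=(-1, -5, 2)
t=10: X=(-1, -5, 2), d=4 → +e3, X_11=(-1, -5, 3)
t=11: X=(-1, -5, 3), d=4 → +e3, X_12=(-1, -5, 4)
t=12: X=(-1, -5, 4), d=1 → -e1, X_13=(-2, -5, 4)
t=13: X=(-2, -5, 4), d=3 → -e2, X_14=(-2, -6, 4)
t=14: X=(-2, -6, 4), d=0 → +e1, X_15=(-1, -6, 4)
t=15: X=(-1, -6, 4), d=3 → -e2, X_16=(-1, -7, 4)
t=16: X=(-1, -7, 4), d=1 → -e1, X_17=(-2, -7, 4)
t=17: X=(-2, -7, 4), d=1 → -e1, X_18=(-3, -7, 4)
t=18: X=(-3, -7, 4), d=4 → +e3, X_19=(-3, -7, 5)

(-3, -7, 5)


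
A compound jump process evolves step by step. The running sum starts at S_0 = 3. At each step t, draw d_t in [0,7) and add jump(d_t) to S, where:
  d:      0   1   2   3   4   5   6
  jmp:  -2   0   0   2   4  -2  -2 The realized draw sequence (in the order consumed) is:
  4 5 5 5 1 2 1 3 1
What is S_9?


t=0: S=3, d=4, jump=4, S_1=7
t=1: S=7, d=5, jump=-2, S_2=5
t=2: S=5, d=5, jump=-2, S_3=3
t=3: S=3, d=5, jump=-2, S_4=1
t=4: S=1, d=1, jump=0, S_5=1
t=5: S=1, d=2, jump=0, S_6=1
t=6: S=1, d=1, jump=0, S_7=1
t=7: S=1, d=3, jump=2, S_8=3
t=8: S=3, d=1, jump=0, S_9=3

3


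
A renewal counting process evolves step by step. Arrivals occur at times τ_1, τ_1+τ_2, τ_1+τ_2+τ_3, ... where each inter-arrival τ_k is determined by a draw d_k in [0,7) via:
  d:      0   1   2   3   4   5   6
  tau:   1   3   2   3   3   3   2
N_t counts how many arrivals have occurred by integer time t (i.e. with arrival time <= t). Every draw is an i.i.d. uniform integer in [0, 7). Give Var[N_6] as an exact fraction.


Inter-arrival values over d=0..6: [1, 3, 2, 3, 3, 3, 2]
Each d has probability 1/7, so the pmf of τ is: f(1) = 1/7, f(2) = 2/7, f(3) = 4/7
Let p_n(j) = P(N_n = j), with p_0 = [1]. Condition on τ_1: p_n(0) = P(τ > n), and for j >= 1, p_n(j) = Σ_{k<=n} f(k)·p_{n−k}(j−1)
p_1 = [6/7, 1/7]  (j = 0..1)
p_2 = [4/7, 20/49, 1/49]  (j = 0..2)
p_3 = [0, 44/49, 34/343, 1/343]  (j = 0..3)
p_4 = [0, 32/49, 16/49, 48/2401, 1/2401]  (j = 0..4)
p_5 = [0, 16/49, 200/343, 208/2401, 62/16807, 1/16807]  (j = 0..5)
p_6 = [0, 0, 256/343, 80/343, 332/16807, 76/117649, 1/117649]  (j = 0..6)
E[N_6] = Σ j·p_6(j) = 267618/117649;  E[N_6²] = Σ j²·p_6(j) = 637312/117649
Var[N_6] = 637312/117649 − (267618/117649)² = 3359725564/13841287201

3359725564/13841287201


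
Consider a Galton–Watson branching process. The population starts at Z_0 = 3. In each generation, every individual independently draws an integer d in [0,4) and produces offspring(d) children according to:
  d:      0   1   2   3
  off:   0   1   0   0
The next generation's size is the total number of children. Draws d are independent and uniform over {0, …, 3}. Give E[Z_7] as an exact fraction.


3/16384

Outcome values over d=0..3: [0, 1, 0, 0]
Σy = 1, Σy² = 1, M = 4
μ = 1/4 = 1/4,  σ² = 1/4 − (1/4)² = 3/16
E[Z_0] = 3
E[Z_1] = 1/4·E[Z_0] = 3/4
E[Z_2] = 1/4·E[Z_1] = 3/16
E[Z_3] = 1/4·E[Z_2] = 3/64
E[Z_4] = 1/4·E[Z_3] = 3/256
E[Z_5] = 1/4·E[Z_4] = 3/1024
E[Z_6] = 1/4·E[Z_5] = 3/4096
E[Z_7] = 1/4·E[Z_6] = 3/16384


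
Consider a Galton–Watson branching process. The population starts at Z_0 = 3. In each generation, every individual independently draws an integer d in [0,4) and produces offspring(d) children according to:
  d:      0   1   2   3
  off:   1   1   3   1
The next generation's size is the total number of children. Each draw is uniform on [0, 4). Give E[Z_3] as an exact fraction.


Outcome values over d=0..3: [1, 1, 3, 1]
Σy = 6, Σy² = 12, M = 4
μ = 6/4 = 3/2,  σ² = 12/4 − (3/2)² = 3/4
E[Z_0] = 3
E[Z_1] = 3/2·E[Z_0] = 9/2
E[Z_2] = 3/2·E[Z_1] = 27/4
E[Z_3] = 3/2·E[Z_2] = 81/8

81/8


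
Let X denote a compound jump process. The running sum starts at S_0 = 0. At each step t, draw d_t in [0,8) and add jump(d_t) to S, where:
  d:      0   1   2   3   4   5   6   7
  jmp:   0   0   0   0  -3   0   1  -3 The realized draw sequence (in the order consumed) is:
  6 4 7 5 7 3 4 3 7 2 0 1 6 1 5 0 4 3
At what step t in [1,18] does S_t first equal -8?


t=0: S=0, d=6, jump=1, S_1=1
t=1: S=1, d=4, jump=-3, S_2=-2
t=2: S=-2, d=7, jump=-3, S_3=-5
t=3: S=-5, d=5, jump=0, S_4=-5
t=4: S=-5, d=7, jump=-3, S_5=-8
t=5: S=-8, d=3, jump=0, S_6=-8
t=6: S=-8, d=4, jump=-3, S_7=-11
t=7: S=-11, d=3, jump=0, S_8=-11
t=8: S=-11, d=7, jump=-3, S_9=-14
t=9: S=-14, d=2, jump=0, S_10=-14
t=10: S=-14, d=0, jump=0, S_11=-14
t=11: S=-14, d=1, jump=0, S_12=-14
t=12: S=-14, d=6, jump=1, S_13=-13
t=13: S=-13, d=1, jump=0, S_14=-13
t=14: S=-13, d=5, jump=0, S_15=-13
t=15: S=-13, d=0, jump=0, S_16=-13
t=16: S=-13, d=4, jump=-3, S_17=-16
t=17: S=-16, d=3, jump=0, S_18=-16

5


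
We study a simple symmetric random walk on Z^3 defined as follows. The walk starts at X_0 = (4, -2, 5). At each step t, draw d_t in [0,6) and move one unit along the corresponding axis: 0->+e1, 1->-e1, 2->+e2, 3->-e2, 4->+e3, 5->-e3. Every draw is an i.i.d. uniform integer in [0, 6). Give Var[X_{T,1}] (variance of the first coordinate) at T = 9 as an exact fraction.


3

Outcome values over d=0..5: [1, -1, 0, 0, 0, 0]
Σy = 0, Σy² = 2, M = 6
μ = 0/6 = 0,  σ² = 2/6 − (0)² = 1/3
Independent increments: Var[X_9] = 9·σ² = 9·(1/3) = 3


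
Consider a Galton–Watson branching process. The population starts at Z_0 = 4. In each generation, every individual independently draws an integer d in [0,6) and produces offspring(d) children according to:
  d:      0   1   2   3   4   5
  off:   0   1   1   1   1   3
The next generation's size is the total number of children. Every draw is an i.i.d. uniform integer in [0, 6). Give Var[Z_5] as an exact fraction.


628819499/15116544

Outcome values over d=0..5: [0, 1, 1, 1, 1, 3]
Σy = 7, Σy² = 13, M = 6
μ = 7/6 = 7/6,  σ² = 13/6 − (7/6)² = 29/36
V_0 = 0, E_0 = 4
V_1 = 29/36·E_0 + (7/6)²·V_0 = 29/9;  E_1 = 14/3
V_2 = 29/36·E_1 + (7/6)²·V_1 = 2639/324;  E_2 = 49/9
V_3 = 29/36·E_2 + (7/6)²·V_2 = 180467/11664;  E_3 = 343/54
V_4 = 29/36·E_3 + (7/6)²·V_3 = 10991435/419904;  E_4 = 2401/324
V_5 = 29/36·E_4 + (7/6)²·V_4 = 628819499/15116544;  E_5 = 16807/1944


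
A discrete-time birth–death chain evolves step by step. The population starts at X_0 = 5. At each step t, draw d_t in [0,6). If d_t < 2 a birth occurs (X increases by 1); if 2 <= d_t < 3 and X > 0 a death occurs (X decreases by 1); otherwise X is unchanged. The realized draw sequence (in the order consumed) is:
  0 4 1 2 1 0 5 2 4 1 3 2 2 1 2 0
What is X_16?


t=0: X=5, d=0 → birth, X_1=6
t=1: X=6, d=4 → hold, X_2=6
t=2: X=6, d=1 → birth, X_3=7
t=3: X=7, d=2 → death, X_4=6
t=4: X=6, d=1 → birth, X_5=7
t=5: X=7, d=0 → birth, X_6=8
t=6: X=8, d=5 → hold, X_7=8
t=7: X=8, d=2 → death, X_8=7
t=8: X=7, d=4 → hold, X_9=7
t=9: X=7, d=1 → birth, X_10=8
t=10: X=8, d=3 → hold, X_11=8
t=11: X=8, d=2 → death, X_12=7
t=12: X=7, d=2 → death, X_13=6
t=13: X=6, d=1 → birth, X_14=7
t=14: X=7, d=2 → death, X_15=6
t=15: X=6, d=0 → birth, X_16=7

7


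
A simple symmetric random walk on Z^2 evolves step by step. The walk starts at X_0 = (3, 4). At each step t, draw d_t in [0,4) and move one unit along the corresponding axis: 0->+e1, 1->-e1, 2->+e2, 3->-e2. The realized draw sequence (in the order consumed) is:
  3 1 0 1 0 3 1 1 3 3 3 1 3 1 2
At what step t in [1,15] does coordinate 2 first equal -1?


11

t=0: X=(3, 4), d=3 → -e2, X_1=(3, 3)
t=1: X=(3, 3), d=1 → -e1, X_2=(2, 3)
t=2: X=(2, 3), d=0 → +e1, X_3=(3, 3)
t=3: X=(3, 3), d=1 → -e1, X_4=(2, 3)
t=4: X=(2, 3), d=0 → +e1, X_5=(3, 3)
t=5: X=(3, 3), d=3 → -e2, X_6=(3, 2)
t=6: X=(3, 2), d=1 → -e1, X_7=(2, 2)
t=7: X=(2, 2), d=1 → -e1, X_8=(1, 2)
t=8: X=(1, 2), d=3 → -e2, X_9=(1, 1)
t=9: X=(1, 1), d=3 → -e2, X_10=(1, 0)
t=10: X=(1, 0), d=3 → -e2, X_11=(1, -1)
t=11: X=(1, -1), d=1 → -e1, X_12=(0, -1)
t=12: X=(0, -1), d=3 → -e2, X_13=(0, -2)
t=13: X=(0, -2), d=1 → -e1, X_14=(-1, -2)
t=14: X=(-1, -2), d=2 → +e2, X_15=(-1, -1)


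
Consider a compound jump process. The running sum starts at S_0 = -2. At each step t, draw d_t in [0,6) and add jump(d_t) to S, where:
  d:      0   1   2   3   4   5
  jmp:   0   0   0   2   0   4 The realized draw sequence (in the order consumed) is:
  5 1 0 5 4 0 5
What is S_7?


t=0: S=-2, d=5, jump=4, S_1=2
t=1: S=2, d=1, jump=0, S_2=2
t=2: S=2, d=0, jump=0, S_3=2
t=3: S=2, d=5, jump=4, S_4=6
t=4: S=6, d=4, jump=0, S_5=6
t=5: S=6, d=0, jump=0, S_6=6
t=6: S=6, d=5, jump=4, S_7=10

10


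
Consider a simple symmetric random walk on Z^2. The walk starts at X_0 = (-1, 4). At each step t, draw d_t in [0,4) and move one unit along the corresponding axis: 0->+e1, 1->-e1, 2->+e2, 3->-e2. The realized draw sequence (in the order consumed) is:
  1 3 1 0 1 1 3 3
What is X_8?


t=0: X=(-1, 4), d=1 → -e1, X_1=(-2, 4)
t=1: X=(-2, 4), d=3 → -e2, X_2=(-2, 3)
t=2: X=(-2, 3), d=1 → -e1, X_3=(-3, 3)
t=3: X=(-3, 3), d=0 → +e1, X_4=(-2, 3)
t=4: X=(-2, 3), d=1 → -e1, X_5=(-3, 3)
t=5: X=(-3, 3), d=1 → -e1, X_6=(-4, 3)
t=6: X=(-4, 3), d=3 → -e2, X_7=(-4, 2)
t=7: X=(-4, 2), d=3 → -e2, X_8=(-4, 1)

(-4, 1)


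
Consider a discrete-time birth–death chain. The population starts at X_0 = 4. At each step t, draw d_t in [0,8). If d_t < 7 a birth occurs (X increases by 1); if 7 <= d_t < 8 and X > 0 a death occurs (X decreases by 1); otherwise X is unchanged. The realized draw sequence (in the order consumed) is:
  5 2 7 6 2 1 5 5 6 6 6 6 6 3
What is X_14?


t=0: X=4, d=5 → birth, X_1=5
t=1: X=5, d=2 → birth, X_2=6
t=2: X=6, d=7 → death, X_3=5
t=3: X=5, d=6 → birth, X_4=6
t=4: X=6, d=2 → birth, X_5=7
t=5: X=7, d=1 → birth, X_6=8
t=6: X=8, d=5 → birth, X_7=9
t=7: X=9, d=5 → birth, X_8=10
t=8: X=10, d=6 → birth, X_9=11
t=9: X=11, d=6 → birth, X_10=12
t=10: X=12, d=6 → birth, X_11=13
t=11: X=13, d=6 → birth, X_12=14
t=12: X=14, d=6 → birth, X_13=15
t=13: X=15, d=3 → birth, X_14=16

16


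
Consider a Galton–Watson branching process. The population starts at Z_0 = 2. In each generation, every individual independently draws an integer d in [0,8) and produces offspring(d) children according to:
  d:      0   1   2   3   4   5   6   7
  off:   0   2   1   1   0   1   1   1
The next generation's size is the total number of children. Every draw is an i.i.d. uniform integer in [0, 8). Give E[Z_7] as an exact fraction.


823543/1048576

Outcome values over d=0..7: [0, 2, 1, 1, 0, 1, 1, 1]
Σy = 7, Σy² = 9, M = 8
μ = 7/8 = 7/8,  σ² = 9/8 − (7/8)² = 23/64
E[Z_0] = 2
E[Z_1] = 7/8·E[Z_0] = 7/4
E[Z_2] = 7/8·E[Z_1] = 49/32
E[Z_3] = 7/8·E[Z_2] = 343/256
E[Z_4] = 7/8·E[Z_3] = 2401/2048
E[Z_5] = 7/8·E[Z_4] = 16807/16384
E[Z_6] = 7/8·E[Z_5] = 117649/131072
E[Z_7] = 7/8·E[Z_6] = 823543/1048576


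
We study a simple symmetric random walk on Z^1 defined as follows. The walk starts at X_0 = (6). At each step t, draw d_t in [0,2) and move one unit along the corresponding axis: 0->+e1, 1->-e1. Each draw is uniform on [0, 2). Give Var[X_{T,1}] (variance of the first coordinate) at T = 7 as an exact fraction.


7

Outcome values over d=0..1: [1, -1]
Σy = 0, Σy² = 2, M = 2
μ = 0/2 = 0,  σ² = 2/2 − (0)² = 1
Independent increments: Var[X_7] = 7·σ² = 7·(1) = 7


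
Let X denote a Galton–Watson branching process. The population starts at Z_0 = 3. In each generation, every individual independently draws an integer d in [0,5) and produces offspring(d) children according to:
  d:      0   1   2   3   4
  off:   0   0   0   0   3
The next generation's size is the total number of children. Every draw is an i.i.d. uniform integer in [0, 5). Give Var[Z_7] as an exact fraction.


Outcome values over d=0..4: [0, 0, 0, 0, 3]
Σy = 3, Σy² = 9, M = 5
μ = 3/5 = 3/5,  σ² = 9/5 − (3/5)² = 36/25
V_0 = 0, E_0 = 3
V_1 = 36/25·E_0 + (3/5)²·V_0 = 108/25;  E_1 = 9/5
V_2 = 36/25·E_1 + (3/5)²·V_1 = 2592/625;  E_2 = 27/25
V_3 = 36/25·E_2 + (3/5)²·V_2 = 47628/15625;  E_3 = 81/125
V_4 = 36/25·E_3 + (3/5)²·V_3 = 793152/390625;  E_4 = 243/625
V_5 = 36/25·E_4 + (3/5)²·V_4 = 12605868/9765625;  E_5 = 729/3125
V_6 = 36/25·E_5 + (3/5)²·V_5 = 195465312/244140625;  E_6 = 2187/15625
V_7 = 36/25·E_6 + (3/5)²·V_6 = 2989375308/6103515625;  E_7 = 6561/78125

2989375308/6103515625


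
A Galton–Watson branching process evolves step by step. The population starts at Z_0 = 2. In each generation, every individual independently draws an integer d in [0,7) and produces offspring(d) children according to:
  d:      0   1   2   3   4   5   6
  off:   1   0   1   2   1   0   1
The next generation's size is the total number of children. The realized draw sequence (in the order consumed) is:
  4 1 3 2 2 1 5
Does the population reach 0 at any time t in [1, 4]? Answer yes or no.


gen 0: Z_0=2, draws=[4, 1], offspring=[1, 0], Z_1=1
gen 1: Z_1=1, draws=[3], offspring=[2], Z_2=2
gen 2: Z_2=2, draws=[2, 2], offspring=[1, 1], Z_3=2
gen 3: Z_3=2, draws=[1, 5], offspring=[0, 0], Z_4=0

yes


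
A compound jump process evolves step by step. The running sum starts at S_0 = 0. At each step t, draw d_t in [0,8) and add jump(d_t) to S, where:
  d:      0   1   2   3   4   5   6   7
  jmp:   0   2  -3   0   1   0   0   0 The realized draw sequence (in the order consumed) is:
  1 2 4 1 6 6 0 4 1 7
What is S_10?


t=0: S=0, d=1, jump=2, S_1=2
t=1: S=2, d=2, jump=-3, S_2=-1
t=2: S=-1, d=4, jump=1, S_3=0
t=3: S=0, d=1, jump=2, S_4=2
t=4: S=2, d=6, jump=0, S_5=2
t=5: S=2, d=6, jump=0, S_6=2
t=6: S=2, d=0, jump=0, S_7=2
t=7: S=2, d=4, jump=1, S_8=3
t=8: S=3, d=1, jump=2, S_9=5
t=9: S=5, d=7, jump=0, S_10=5

5


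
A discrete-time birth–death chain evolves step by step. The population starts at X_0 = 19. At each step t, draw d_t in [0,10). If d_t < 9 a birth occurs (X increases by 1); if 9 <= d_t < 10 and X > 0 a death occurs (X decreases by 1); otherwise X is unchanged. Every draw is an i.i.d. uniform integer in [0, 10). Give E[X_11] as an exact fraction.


X can drop by at most 1 per step and X_0 = 19 > T = 11, so X_t >= 19 − t >= 8 > 0 for every t <= 11: the floor at 0 (the 'and X > 0' condition) never binds. Hence X_11 = X_0 + Σ_{t<11} Y_t with i.i.d. increments Y_t = y(d_t) ∈ {+1, −1, 0}.
Outcome values over d=0..9: [1, 1, 1, 1, 1, 1, 1, 1, 1, -1]
Σy = 8, Σy² = 10, M = 10
μ = 8/10 = 4/5,  σ² = 10/10 − (4/5)² = 9/25
E[X_11] = 19 + 11·(4/5) = 139/5

139/5


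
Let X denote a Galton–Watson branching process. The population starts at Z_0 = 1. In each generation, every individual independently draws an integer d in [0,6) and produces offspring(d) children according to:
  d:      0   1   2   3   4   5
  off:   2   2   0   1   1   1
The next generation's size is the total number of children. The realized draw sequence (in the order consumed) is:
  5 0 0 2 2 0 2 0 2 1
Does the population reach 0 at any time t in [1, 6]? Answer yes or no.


no

gen 0: Z_0=1, draws=[5], offspring=[1], Z_1=1
gen 1: Z_1=1, draws=[0], offspring=[2], Z_2=2
gen 2: Z_2=2, draws=[0, 2], offspring=[2, 0], Z_3=2
gen 3: Z_3=2, draws=[2, 0], offspring=[0, 2], Z_4=2
gen 4: Z_4=2, draws=[2, 0], offspring=[0, 2], Z_5=2
gen 5: Z_5=2, draws=[2, 1], offspring=[0, 2], Z_6=2


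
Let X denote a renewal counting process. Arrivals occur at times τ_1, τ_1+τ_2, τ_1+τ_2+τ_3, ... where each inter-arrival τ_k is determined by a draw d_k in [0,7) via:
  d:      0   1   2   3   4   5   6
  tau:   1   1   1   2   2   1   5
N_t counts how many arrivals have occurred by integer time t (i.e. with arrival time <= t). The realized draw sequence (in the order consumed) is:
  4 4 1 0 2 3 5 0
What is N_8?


draw d_1=4: τ_1=2, arrival time A_1=2
draw d_2=4: τ_2=2, arrival time A_2=4
draw d_3=1: τ_3=1, arrival time A_3=5
draw d_4=0: τ_4=1, arrival time A_4=6
draw d_5=2: τ_5=1, arrival time A_5=7
draw d_6=3: τ_6=2, arrival time A_6=9
draw d_7=5: τ_7=1, arrival time A_7=10
draw d_8=0: τ_8=1, arrival time A_8=11
N_t over t=0..8: 0:0 1:0 2:1 3:1 4:2 5:3 6:4 7:5 8:5

5


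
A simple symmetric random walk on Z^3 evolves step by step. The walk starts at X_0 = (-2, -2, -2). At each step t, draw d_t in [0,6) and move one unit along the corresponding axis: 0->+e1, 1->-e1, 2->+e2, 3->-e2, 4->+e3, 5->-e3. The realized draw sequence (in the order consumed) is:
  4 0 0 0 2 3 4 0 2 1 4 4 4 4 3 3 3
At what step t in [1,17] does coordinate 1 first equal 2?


t=0: X=(-2, -2, -2), d=4 → +e3, X_1=(-2, -2, -1)
t=1: X=(-2, -2, -1), d=0 → +e1, X_2=(-1, -2, -1)
t=2: X=(-1, -2, -1), d=0 → +e1, X_3=(0, -2, -1)
t=3: X=(0, -2, -1), d=0 → +e1, X_4=(1, -2, -1)
t=4: X=(1, -2, -1), d=2 → +e2, X_5=(1, -1, -1)
t=5: X=(1, -1, -1), d=3 → -e2, X_6=(1, -2, -1)
t=6: X=(1, -2, -1), d=4 → +e3, X_7=(1, -2, 0)
t=7: X=(1, -2, 0), d=0 → +e1, X_8=(2, -2, 0)
t=8: X=(2, -2, 0), d=2 → +e2, X_9=(2, -1, 0)
t=9: X=(2, -1, 0), d=1 → -e1, X_10=(1, -1, 0)
t=10: X=(1, -1, 0), d=4 → +e3, X_11=(1, -1, 1)
t=11: X=(1, -1, 1), d=4 → +e3, X_12=(1, -1, 2)
t=12: X=(1, -1, 2), d=4 → +e3, X_13=(1, -1, 3)
t=13: X=(1, -1, 3), d=4 → +e3, X_14=(1, -1, 4)
t=14: X=(1, -1, 4), d=3 → -e2, X_15=(1, -2, 4)
t=15: X=(1, -2, 4), d=3 → -e2, X_16=(1, -3, 4)
t=16: X=(1, -3, 4), d=3 → -e2, X_17=(1, -4, 4)

8


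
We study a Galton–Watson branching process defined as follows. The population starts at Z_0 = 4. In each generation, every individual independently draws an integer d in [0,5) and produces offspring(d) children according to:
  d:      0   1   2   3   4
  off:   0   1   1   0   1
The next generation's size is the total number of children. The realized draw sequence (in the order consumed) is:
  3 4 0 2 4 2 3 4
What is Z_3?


1

gen 0: Z_0=4, draws=[3, 4, 0, 2], offspring=[0, 1, 0, 1], Z_1=2
gen 1: Z_1=2, draws=[4, 2], offspring=[1, 1], Z_2=2
gen 2: Z_2=2, draws=[3, 4], offspring=[0, 1], Z_3=1


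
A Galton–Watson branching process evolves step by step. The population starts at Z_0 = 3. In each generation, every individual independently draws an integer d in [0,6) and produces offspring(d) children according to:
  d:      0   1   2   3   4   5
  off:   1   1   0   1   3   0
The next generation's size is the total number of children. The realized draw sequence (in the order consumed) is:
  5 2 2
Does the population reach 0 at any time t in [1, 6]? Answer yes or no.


gen 0: Z_0=3, draws=[5, 2, 2], offspring=[0, 0, 0], Z_1=0
gen 1: Z_1=0, draws=[], offspring=[], Z_2=0
gen 2: Z_2=0, draws=[], offspring=[], Z_3=0
gen 3: Z_3=0, draws=[], offspring=[], Z_4=0
gen 4: Z_4=0, draws=[], offspring=[], Z_5=0
gen 5: Z_5=0, draws=[], offspring=[], Z_6=0

yes


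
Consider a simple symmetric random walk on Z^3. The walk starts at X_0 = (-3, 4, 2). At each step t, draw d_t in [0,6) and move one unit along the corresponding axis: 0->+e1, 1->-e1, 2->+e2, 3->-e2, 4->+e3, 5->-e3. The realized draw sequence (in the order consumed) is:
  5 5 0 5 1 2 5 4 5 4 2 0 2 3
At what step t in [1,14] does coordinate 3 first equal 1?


1

t=0: X=(-3, 4, 2), d=5 → -e3, X_1=(-3, 4, 1)
t=1: X=(-3, 4, 1), d=5 → -e3, X_2=(-3, 4, 0)
t=2: X=(-3, 4, 0), d=0 → +e1, X_3=(-2, 4, 0)
t=3: X=(-2, 4, 0), d=5 → -e3, X_4=(-2, 4, -1)
t=4: X=(-2, 4, -1), d=1 → -e1, X_5=(-3, 4, -1)
t=5: X=(-3, 4, -1), d=2 → +e2, X_6=(-3, 5, -1)
t=6: X=(-3, 5, -1), d=5 → -e3, X_7=(-3, 5, -2)
t=7: X=(-3, 5, -2), d=4 → +e3, X_8=(-3, 5, -1)
t=8: X=(-3, 5, -1), d=5 → -e3, X_9=(-3, 5, -2)
t=9: X=(-3, 5, -2), d=4 → +e3, X_10=(-3, 5, -1)
t=10: X=(-3, 5, -1), d=2 → +e2, X_11=(-3, 6, -1)
t=11: X=(-3, 6, -1), d=0 → +e1, X_12=(-2, 6, -1)
t=12: X=(-2, 6, -1), d=2 → +e2, X_13=(-2, 7, -1)
t=13: X=(-2, 7, -1), d=3 → -e2, X_14=(-2, 6, -1)


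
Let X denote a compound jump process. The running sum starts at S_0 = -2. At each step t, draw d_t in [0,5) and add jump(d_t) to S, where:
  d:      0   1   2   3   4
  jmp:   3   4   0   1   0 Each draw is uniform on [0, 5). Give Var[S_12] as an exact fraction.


Outcome values over d=0..4: [3, 4, 0, 1, 0]
Σy = 8, Σy² = 26, M = 5
μ = 8/5 = 8/5,  σ² = 26/5 − (8/5)² = 66/25
Independent increments: Var[S_12] = 12·σ² = 12·(66/25) = 792/25

792/25


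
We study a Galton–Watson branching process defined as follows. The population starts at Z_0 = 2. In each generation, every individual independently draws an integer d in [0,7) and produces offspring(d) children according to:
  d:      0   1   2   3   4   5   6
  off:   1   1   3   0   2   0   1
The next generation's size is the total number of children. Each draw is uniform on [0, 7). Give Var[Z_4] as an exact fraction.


Outcome values over d=0..6: [1, 1, 3, 0, 2, 0, 1]
Σy = 8, Σy² = 16, M = 7
μ = 8/7 = 8/7,  σ² = 16/7 − (8/7)² = 48/49
V_0 = 0, E_0 = 2
V_1 = 48/49·E_0 + (8/7)²·V_0 = 96/49;  E_1 = 16/7
V_2 = 48/49·E_1 + (8/7)²·V_1 = 11520/2401;  E_2 = 128/49
V_3 = 48/49·E_2 + (8/7)²·V_2 = 1038336/117649;  E_3 = 1024/343
V_4 = 48/49·E_3 + (8/7)²·V_3 = 83312640/5764801;  E_4 = 8192/2401

83312640/5764801


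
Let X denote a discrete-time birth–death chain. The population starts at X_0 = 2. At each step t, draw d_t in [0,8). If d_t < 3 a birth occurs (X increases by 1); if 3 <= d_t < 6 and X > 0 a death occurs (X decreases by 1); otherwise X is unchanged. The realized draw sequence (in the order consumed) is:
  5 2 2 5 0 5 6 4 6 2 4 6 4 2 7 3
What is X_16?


t=0: X=2, d=5 → death, X_1=1
t=1: X=1, d=2 → birth, X_2=2
t=2: X=2, d=2 → birth, X_3=3
t=3: X=3, d=5 → death, X_4=2
t=4: X=2, d=0 → birth, X_5=3
t=5: X=3, d=5 → death, X_6=2
t=6: X=2, d=6 → hold, X_7=2
t=7: X=2, d=4 → death, X_8=1
t=8: X=1, d=6 → hold, X_9=1
t=9: X=1, d=2 → birth, X_10=2
t=10: X=2, d=4 → death, X_11=1
t=11: X=1, d=6 → hold, X_12=1
t=12: X=1, d=4 → death, X_13=0
t=13: X=0, d=2 → birth, X_14=1
t=14: X=1, d=7 → hold, X_15=1
t=15: X=1, d=3 → death, X_16=0

0


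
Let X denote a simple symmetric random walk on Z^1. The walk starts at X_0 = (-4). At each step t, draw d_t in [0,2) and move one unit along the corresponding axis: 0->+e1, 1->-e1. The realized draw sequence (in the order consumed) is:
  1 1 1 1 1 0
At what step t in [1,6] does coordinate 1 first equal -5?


1

t=0: X=(-4), d=1 → -e1, X_1=(-5)
t=1: X=(-5), d=1 → -e1, X_2=(-6)
t=2: X=(-6), d=1 → -e1, X_3=(-7)
t=3: X=(-7), d=1 → -e1, X_4=(-8)
t=4: X=(-8), d=1 → -e1, X_5=(-9)
t=5: X=(-9), d=0 → +e1, X_6=(-8)


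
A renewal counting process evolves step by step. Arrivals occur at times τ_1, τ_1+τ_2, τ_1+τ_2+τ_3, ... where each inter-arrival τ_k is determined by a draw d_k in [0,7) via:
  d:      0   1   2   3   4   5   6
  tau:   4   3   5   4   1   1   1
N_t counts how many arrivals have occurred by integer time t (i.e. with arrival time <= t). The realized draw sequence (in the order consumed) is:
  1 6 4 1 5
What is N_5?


draw d_1=1: τ_1=3, arrival time A_1=3
draw d_2=6: τ_2=1, arrival time A_2=4
draw d_3=4: τ_3=1, arrival time A_3=5
draw d_4=1: τ_4=3, arrival time A_4=8
draw d_5=5: τ_5=1, arrival time A_5=9
N_t over t=0..5: 0:0 1:0 2:0 3:1 4:2 5:3

3


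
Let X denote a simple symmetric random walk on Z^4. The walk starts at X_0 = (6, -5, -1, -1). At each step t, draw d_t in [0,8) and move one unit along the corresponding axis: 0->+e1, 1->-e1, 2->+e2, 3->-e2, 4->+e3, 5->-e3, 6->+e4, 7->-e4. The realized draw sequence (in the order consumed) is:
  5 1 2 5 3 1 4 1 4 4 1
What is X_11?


t=0: X=(6, -5, -1, -1), d=5 → -e3, X_1=(6, -5, -2, -1)
t=1: X=(6, -5, -2, -1), d=1 → -e1, X_2=(5, -5, -2, -1)
t=2: X=(5, -5, -2, -1), d=2 → +e2, X_3=(5, -4, -2, -1)
t=3: X=(5, -4, -2, -1), d=5 → -e3, X_4=(5, -4, -3, -1)
t=4: X=(5, -4, -3, -1), d=3 → -e2, X_5=(5, -5, -3, -1)
t=5: X=(5, -5, -3, -1), d=1 → -e1, X_6=(4, -5, -3, -1)
t=6: X=(4, -5, -3, -1), d=4 → +e3, X_7=(4, -5, -2, -1)
t=7: X=(4, -5, -2, -1), d=1 → -e1, X_8=(3, -5, -2, -1)
t=8: X=(3, -5, -2, -1), d=4 → +e3, X_9=(3, -5, -1, -1)
t=9: X=(3, -5, -1, -1), d=4 → +e3, X_10=(3, -5, 0, -1)
t=10: X=(3, -5, 0, -1), d=1 → -e1, X_11=(2, -5, 0, -1)

(2, -5, 0, -1)


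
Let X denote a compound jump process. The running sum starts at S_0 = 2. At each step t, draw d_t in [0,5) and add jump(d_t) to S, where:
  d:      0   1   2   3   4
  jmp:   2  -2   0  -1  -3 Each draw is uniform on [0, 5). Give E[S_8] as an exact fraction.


-22/5

Outcome values over d=0..4: [2, -2, 0, -1, -3]
Σy = -4, Σy² = 18, M = 5
μ = -4/5 = -4/5,  σ² = 18/5 − (-4/5)² = 74/25
E[S_8] = 2 + 8·(-4/5) = -22/5


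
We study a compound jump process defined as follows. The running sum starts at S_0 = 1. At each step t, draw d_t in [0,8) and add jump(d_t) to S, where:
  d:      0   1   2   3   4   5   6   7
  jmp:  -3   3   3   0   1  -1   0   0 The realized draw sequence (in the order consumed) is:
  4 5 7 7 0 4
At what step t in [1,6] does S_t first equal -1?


6

t=0: S=1, d=4, jump=1, S_1=2
t=1: S=2, d=5, jump=-1, S_2=1
t=2: S=1, d=7, jump=0, S_3=1
t=3: S=1, d=7, jump=0, S_4=1
t=4: S=1, d=0, jump=-3, S_5=-2
t=5: S=-2, d=4, jump=1, S_6=-1


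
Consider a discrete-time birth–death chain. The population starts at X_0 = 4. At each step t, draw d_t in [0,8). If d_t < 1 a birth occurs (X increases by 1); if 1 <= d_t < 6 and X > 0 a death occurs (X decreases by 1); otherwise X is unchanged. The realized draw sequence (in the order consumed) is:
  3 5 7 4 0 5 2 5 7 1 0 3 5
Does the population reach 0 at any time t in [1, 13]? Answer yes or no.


yes

t=0: X=4, d=3 → death, X_1=3
t=1: X=3, d=5 → death, X_2=2
t=2: X=2, d=7 → hold, X_3=2
t=3: X=2, d=4 → death, X_4=1
t=4: X=1, d=0 → birth, X_5=2
t=5: X=2, d=5 → death, X_6=1
t=6: X=1, d=2 → death, X_7=0
t=7: X=0, d=5 → hold, X_8=0
t=8: X=0, d=7 → hold, X_9=0
t=9: X=0, d=1 → hold, X_10=0
t=10: X=0, d=0 → birth, X_11=1
t=11: X=1, d=3 → death, X_12=0
t=12: X=0, d=5 → hold, X_13=0


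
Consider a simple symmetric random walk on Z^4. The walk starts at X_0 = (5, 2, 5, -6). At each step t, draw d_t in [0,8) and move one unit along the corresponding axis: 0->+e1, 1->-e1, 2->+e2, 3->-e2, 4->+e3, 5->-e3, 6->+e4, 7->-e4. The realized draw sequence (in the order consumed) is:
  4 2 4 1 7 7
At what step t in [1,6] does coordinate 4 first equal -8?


t=0: X=(5, 2, 5, -6), d=4 → +e3, X_1=(5, 2, 6, -6)
t=1: X=(5, 2, 6, -6), d=2 → +e2, X_2=(5, 3, 6, -6)
t=2: X=(5, 3, 6, -6), d=4 → +e3, X_3=(5, 3, 7, -6)
t=3: X=(5, 3, 7, -6), d=1 → -e1, X_4=(4, 3, 7, -6)
t=4: X=(4, 3, 7, -6), d=7 → -e4, X_5=(4, 3, 7, -7)
t=5: X=(4, 3, 7, -7), d=7 → -e4, X_6=(4, 3, 7, -8)

6
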